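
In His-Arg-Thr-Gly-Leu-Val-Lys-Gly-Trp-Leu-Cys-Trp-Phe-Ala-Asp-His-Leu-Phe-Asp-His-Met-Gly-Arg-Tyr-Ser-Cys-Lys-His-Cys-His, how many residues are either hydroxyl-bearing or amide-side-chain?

3

Hydroxyl-bearing: S, T, Y. Amide-side-chain: N, Q.
Hydroxyl-bearing residues here: Thr3, Tyr24, Ser25 (3).
Amide-side-chain residues here: none (0).
The two groups share no amino acid, so total = 3 + 0 = 3.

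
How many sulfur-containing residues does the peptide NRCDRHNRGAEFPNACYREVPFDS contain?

2

Only Cys (C) and Met (M) have a sulfur atom in the side chain.
Matching residues: C3, C16.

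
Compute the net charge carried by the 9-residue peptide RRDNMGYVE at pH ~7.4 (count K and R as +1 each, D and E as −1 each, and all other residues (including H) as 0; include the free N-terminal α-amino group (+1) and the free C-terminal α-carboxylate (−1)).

Positive (K, R): R1, R2 → +2.
Negative (D, E): D3, E9 → −2.
The N-terminus (+1) and C-terminus (−1) cancel.
Net charge = (+2) + (−2) = 0.

0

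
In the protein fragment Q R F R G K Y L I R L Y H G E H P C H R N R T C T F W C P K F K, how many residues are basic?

11

Lysine (K), arginine (R), and histidine (H) have basic, nitrogen-containing side chains.
Matching residues: R2, R4, K6, R10, H13, H16, H19, R20, R22, K30, K32.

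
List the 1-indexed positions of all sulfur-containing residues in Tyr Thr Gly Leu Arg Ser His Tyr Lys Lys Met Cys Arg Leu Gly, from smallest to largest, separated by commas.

Only Cys (C) and Met (M) have a sulfur atom in the side chain.
Matching residues: Met11, Cys12.

11, 12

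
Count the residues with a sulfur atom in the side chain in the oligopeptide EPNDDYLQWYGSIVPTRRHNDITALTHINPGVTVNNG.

The sulfur-bearing residues are cysteine (–SH) and methionine (–S–CH₃).
None of the 37 residues belong to this group.

0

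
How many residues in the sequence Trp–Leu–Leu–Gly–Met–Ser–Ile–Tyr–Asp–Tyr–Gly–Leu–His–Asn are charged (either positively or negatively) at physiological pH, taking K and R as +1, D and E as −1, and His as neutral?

Charged side chains at pH ~7.4: K, R (positive); D, E (negative).
Matching residues: Asp9.

1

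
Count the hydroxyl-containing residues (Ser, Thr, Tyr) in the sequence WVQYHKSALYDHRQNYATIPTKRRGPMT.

7

Matching residues: Y4, S7, Y10, Y16, T18, T21, T28.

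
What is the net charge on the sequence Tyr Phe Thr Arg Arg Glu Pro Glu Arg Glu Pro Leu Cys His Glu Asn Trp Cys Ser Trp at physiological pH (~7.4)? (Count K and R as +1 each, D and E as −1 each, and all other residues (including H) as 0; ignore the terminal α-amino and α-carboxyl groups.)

Positive (K, R): Arg4, Arg5, Arg9 → +3.
Negative (D, E): Glu6, Glu8, Glu10, Glu15 → −4.
Net charge = (+3) + (−4) = −1.

-1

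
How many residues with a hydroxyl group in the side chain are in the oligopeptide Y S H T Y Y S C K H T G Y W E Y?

9

S, T, and Y are the three residues with a side-chain hydroxyl.
Matching residues: Y1, S2, T4, Y5, Y6, S7, T11, Y13, Y16.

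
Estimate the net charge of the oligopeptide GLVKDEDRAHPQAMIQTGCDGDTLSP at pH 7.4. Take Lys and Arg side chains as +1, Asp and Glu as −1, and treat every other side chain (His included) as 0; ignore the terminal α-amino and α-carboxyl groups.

-3

Positive (K, R): K4, R8 → +2.
Negative (D, E): D5, E6, D7, D20, D22 → −5.
Net charge = (+2) + (−5) = −3.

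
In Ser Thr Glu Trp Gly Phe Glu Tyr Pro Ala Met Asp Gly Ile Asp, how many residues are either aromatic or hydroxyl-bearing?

Aromatic: F, W, Y. Hydroxyl-bearing: S, T, Y.
Aromatic residues here: Trp4, Phe6, Tyr8 (3).
Hydroxyl-bearing residues here: Ser1, Thr2, Tyr8 (3).
Y is in both groups, so the 1 Y residue must not be double-counted.
Total = 3 + 3 − 1 = 5.

5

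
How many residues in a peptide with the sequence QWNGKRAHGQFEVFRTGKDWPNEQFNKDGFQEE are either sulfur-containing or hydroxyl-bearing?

1

Sulfur-containing: C, M. Hydroxyl-bearing: S, T, Y.
Sulfur-containing residues here: none (0).
Hydroxyl-bearing residues here: T16 (1).
The two groups share no amino acid, so total = 0 + 1 = 1.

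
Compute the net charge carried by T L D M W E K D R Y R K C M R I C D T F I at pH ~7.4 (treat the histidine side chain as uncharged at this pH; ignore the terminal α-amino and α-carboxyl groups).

At pH ~7.4 the Lys and Arg side chains are protonated (+1), the Asp and Glu side chains are deprotonated (−1), and with His taken as neutral all other side chains carry no charge.
Positive (K, R): K7, R9, R11, K12, R15 → +5.
Negative (D, E): D3, E6, D8, D18 → −4.
Net charge = (+5) + (−4) = +1.

+1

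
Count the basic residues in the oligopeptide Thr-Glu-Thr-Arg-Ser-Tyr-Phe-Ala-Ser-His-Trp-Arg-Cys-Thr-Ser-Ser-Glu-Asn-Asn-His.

The basic amino acids are Lys (K), Arg (R), and His (H).
Matching residues: Arg4, His10, Arg12, His20.

4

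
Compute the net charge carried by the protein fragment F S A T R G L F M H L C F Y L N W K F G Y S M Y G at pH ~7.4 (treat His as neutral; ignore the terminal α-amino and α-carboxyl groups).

Near pH 7.4, K and R contribute +1 each, D and E contribute −1 each, and every other side chain (His included, as stated) is uncharged.
Positive (K, R): R5, K18 → +2.
Negative (D, E): none → −0.
Net charge = (+2) + (−0) = +2.

+2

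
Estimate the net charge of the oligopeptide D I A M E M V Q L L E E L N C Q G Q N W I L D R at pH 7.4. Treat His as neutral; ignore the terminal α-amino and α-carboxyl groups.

At pH ~7.4 the Lys and Arg side chains are protonated (+1), the Asp and Glu side chains are deprotonated (−1), and with His taken as neutral all other side chains carry no charge.
Positive (K, R): R24 → +1.
Negative (D, E): D1, E5, E11, E12, D23 → −5.
Net charge = (+1) + (−5) = −4.

-4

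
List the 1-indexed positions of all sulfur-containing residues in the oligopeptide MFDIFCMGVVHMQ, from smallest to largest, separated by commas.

1, 6, 7, 12

The sulfur-bearing residues are cysteine (–SH) and methionine (–S–CH₃).
Matching residues: M1, C6, M7, M12.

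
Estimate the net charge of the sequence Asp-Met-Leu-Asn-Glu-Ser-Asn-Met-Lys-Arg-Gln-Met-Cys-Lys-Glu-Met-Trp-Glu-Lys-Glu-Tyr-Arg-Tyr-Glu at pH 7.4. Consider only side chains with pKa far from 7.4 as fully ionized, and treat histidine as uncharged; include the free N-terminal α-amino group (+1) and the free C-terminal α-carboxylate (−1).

-1

The side chains ionized at physiological pH are Lys/Arg (+1) and Asp/Glu (−1); with His treated as neutral, nothing else contributes.
Positive (K, R): Lys9, Arg10, Lys14, Lys19, Arg22 → +5.
Negative (D, E): Asp1, Glu5, Glu15, Glu18, Glu20, Glu24 → −6.
The N-terminus (+1) and C-terminus (−1) cancel.
Net charge = (+5) + (−6) = −1.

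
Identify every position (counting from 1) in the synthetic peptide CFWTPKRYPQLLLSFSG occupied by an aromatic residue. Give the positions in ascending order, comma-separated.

2, 3, 8, 15

Matching residues: F2, W3, Y8, F15.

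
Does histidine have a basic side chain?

K, R, and H are the three residues with basic side chains (ε-amine, guanidinium, and imidazole respectively).
Histidine is in this group.

Yes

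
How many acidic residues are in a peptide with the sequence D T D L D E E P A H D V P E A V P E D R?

Aspartate (D) and glutamate (E) have carboxylic-acid side chains and are the acidic amino acids.
Matching residues: D1, D3, D5, E6, E7, D11, E14, E18, D19.

9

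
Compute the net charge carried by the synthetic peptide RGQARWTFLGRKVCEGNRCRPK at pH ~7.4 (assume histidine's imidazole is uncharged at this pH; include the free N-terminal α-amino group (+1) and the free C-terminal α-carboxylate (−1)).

+6

The side chains ionized at physiological pH are Lys/Arg (+1) and Asp/Glu (−1); with His treated as neutral, nothing else contributes.
Positive (K, R): R1, R5, R11, K12, R18, R20, K22 → +7.
Negative (D, E): E15 → −1.
The N-terminus (+1) and C-terminus (−1) cancel.
Net charge = (+7) + (−1) = +6.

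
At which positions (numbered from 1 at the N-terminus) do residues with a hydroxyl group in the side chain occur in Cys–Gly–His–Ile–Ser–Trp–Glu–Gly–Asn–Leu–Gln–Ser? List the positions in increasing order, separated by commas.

S, T, and Y are the three residues with a side-chain hydroxyl.
Matching residues: Ser5, Ser12.

5, 12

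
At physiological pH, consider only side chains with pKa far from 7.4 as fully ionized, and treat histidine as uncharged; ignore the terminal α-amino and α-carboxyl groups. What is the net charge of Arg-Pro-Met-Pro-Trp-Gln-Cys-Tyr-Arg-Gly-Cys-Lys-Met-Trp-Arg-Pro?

At pH ~7.4 the Lys and Arg side chains are protonated (+1), the Asp and Glu side chains are deprotonated (−1), and with His taken as neutral all other side chains carry no charge.
Positive (K, R): Arg1, Arg9, Lys12, Arg15 → +4.
Negative (D, E): none → −0.
Net charge = (+4) + (−0) = +4.

+4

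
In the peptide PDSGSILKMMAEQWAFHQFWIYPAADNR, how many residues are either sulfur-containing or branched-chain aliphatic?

Sulfur-containing: C, M. Branched-chain aliphatic: I, L, V.
Sulfur-containing residues here: M9, M10 (2).
Branched-chain aliphatic residues here: I6, L7, I21 (3).
The two groups share no amino acid, so total = 2 + 3 = 5.

5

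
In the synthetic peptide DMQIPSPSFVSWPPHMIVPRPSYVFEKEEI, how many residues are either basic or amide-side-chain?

4

Basic: H, K, R. Amide-side-chain: N, Q.
Basic residues here: H15, R20, K27 (3).
Amide-side-chain residues here: Q3 (1).
The two groups share no amino acid, so total = 3 + 1 = 4.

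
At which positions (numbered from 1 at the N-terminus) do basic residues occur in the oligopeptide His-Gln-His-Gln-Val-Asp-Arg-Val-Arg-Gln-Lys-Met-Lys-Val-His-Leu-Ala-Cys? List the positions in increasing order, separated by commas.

Lysine (K), arginine (R), and histidine (H) have basic, nitrogen-containing side chains.
Matching residues: His1, His3, Arg7, Arg9, Lys11, Lys13, His15.

1, 3, 7, 9, 11, 13, 15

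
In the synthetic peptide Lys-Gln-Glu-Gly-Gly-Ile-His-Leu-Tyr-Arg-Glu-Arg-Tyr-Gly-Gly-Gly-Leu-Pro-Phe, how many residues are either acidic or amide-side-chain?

3

Acidic: D, E. Amide-side-chain: N, Q.
Acidic residues here: Glu3, Glu11 (2).
Amide-side-chain residues here: Gln2 (1).
The two groups share no amino acid, so total = 2 + 1 = 3.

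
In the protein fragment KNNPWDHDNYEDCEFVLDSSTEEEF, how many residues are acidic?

The acidic residues are Asp (D) and Glu (E), whose side chains end in a carboxylate group.
Matching residues: D6, D8, E11, D12, E14, D18, E22, E23, E24.

9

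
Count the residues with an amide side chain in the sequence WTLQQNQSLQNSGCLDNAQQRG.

9

The amide-side-chain residues are Asn (N) and Gln (Q).
Matching residues: Q4, Q5, N6, Q7, Q10, N11, N17, Q19, Q20.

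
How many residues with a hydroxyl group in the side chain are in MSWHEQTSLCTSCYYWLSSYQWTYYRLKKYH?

14

S, T, and Y are the three residues with a side-chain hydroxyl.
Matching residues: S2, T7, S8, T11, S12, Y14, Y15, S18, S19, Y20, T23, Y24, Y25, Y30.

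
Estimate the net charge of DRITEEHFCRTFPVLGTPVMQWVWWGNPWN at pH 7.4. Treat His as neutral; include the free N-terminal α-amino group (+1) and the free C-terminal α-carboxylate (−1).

The side chains ionized at physiological pH are Lys/Arg (+1) and Asp/Glu (−1); with His treated as neutral, nothing else contributes.
Positive (K, R): R2, R10 → +2.
Negative (D, E): D1, E5, E6 → −3.
The N-terminus (+1) and C-terminus (−1) cancel.
Net charge = (+2) + (−3) = −1.

-1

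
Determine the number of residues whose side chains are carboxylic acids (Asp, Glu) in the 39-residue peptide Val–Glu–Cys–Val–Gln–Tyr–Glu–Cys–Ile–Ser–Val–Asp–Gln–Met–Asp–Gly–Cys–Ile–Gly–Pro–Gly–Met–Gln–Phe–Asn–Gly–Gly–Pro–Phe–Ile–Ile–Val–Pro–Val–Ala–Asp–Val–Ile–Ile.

Matching residues: Glu2, Glu7, Asp12, Asp15, Asp36.

5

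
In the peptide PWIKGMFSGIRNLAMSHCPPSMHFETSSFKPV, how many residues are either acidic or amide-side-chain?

Acidic: D, E. Amide-side-chain: N, Q.
Acidic residues here: E25 (1).
Amide-side-chain residues here: N12 (1).
The two groups share no amino acid, so total = 1 + 1 = 2.

2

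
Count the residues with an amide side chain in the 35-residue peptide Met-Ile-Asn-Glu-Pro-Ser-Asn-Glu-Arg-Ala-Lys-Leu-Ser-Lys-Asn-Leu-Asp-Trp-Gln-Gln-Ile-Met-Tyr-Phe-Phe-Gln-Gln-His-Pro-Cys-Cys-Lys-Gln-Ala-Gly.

The amide-side-chain residues are Asn (N) and Gln (Q).
Matching residues: Asn3, Asn7, Asn15, Gln19, Gln20, Gln26, Gln27, Gln33.

8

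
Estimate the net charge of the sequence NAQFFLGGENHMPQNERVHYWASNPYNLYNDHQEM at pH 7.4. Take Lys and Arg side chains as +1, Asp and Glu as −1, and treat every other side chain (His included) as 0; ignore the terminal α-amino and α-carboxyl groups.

Positive (K, R): R17 → +1.
Negative (D, E): E9, E16, D31, E34 → −4.
Net charge = (+1) + (−4) = −3.

-3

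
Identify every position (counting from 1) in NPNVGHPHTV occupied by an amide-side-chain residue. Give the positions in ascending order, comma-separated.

1, 3

Only N (asparagine) and Q (glutamine) carry a side-chain carboxamide.
Matching residues: N1, N3.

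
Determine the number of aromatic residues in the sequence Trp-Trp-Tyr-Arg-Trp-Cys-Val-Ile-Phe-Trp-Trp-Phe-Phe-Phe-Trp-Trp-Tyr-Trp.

The aromatic amino acids are Phe (F, benzyl), Trp (W, indole), and Tyr (Y, phenol).
Matching residues: Trp1, Trp2, Tyr3, Trp5, Phe9, Trp10, Trp11, Phe12, Phe13, Phe14, Trp15, Trp16, Tyr17, Trp18.

14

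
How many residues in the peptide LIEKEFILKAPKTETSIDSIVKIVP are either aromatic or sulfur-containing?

1

Aromatic: F, W, Y. Sulfur-containing: C, M.
Aromatic residues here: F6 (1).
Sulfur-containing residues here: none (0).
The two groups share no amino acid, so total = 1 + 0 = 1.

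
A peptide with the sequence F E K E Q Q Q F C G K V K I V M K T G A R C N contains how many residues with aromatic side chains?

F, W, and Y each carry an aromatic ring on the side chain.
Matching residues: F1, F8.

2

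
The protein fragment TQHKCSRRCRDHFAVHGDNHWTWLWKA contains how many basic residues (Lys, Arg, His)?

Matching residues: H3, K4, R7, R8, R10, H12, H16, H20, K26.

9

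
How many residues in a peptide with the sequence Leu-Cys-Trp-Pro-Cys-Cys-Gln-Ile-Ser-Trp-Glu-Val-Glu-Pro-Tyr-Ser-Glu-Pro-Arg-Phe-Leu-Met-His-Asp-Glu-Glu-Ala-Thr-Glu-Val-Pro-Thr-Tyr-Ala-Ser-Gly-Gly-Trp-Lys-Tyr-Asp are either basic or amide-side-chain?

Basic: H, K, R. Amide-side-chain: N, Q.
Basic residues here: Arg19, His23, Lys39 (3).
Amide-side-chain residues here: Gln7 (1).
The two groups share no amino acid, so total = 3 + 1 = 4.

4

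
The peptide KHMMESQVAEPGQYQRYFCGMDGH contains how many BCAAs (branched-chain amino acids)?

1

The BCAAs are Val, Leu, and Ile — aliphatic side chains with a branch point.
Matching residues: V8.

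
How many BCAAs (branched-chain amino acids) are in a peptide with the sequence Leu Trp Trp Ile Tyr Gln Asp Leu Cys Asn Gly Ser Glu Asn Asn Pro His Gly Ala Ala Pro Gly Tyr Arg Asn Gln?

Valine (V), leucine (L), and isoleucine (I) are the branched-chain amino acids.
Matching residues: Leu1, Ile4, Leu8.

3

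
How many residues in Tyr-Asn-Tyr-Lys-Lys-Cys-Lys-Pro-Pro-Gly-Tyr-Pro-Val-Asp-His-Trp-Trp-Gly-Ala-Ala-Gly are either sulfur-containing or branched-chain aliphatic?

2

Sulfur-containing: C, M. Branched-chain aliphatic: I, L, V.
Sulfur-containing residues here: Cys6 (1).
Branched-chain aliphatic residues here: Val13 (1).
The two groups share no amino acid, so total = 1 + 1 = 2.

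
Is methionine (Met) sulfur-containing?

The sulfur-bearing residues are cysteine (–SH) and methionine (–S–CH₃).
Methionine is in this group.

Yes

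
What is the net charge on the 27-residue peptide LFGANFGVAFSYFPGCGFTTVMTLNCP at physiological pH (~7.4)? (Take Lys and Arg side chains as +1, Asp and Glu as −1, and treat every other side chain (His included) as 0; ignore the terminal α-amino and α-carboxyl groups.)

0

Positive (K, R): none → +0.
Negative (D, E): none → −0.
Net charge = (+0) + (−0) = 0.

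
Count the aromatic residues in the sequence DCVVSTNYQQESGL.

1

Phenylalanine (F), tryptophan (W), and tyrosine (Y) have aromatic ring side chains.
Matching residues: Y8.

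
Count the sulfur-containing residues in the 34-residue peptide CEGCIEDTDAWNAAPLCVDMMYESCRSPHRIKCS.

7

Only Cys (C) and Met (M) have a sulfur atom in the side chain.
Matching residues: C1, C4, C17, M20, M21, C25, C33.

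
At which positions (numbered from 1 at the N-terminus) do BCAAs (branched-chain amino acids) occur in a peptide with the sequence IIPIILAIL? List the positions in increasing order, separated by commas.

1, 2, 4, 5, 6, 8, 9

The BCAAs are Val, Leu, and Ile — aliphatic side chains with a branch point.
Matching residues: I1, I2, I4, I5, L6, I8, L9.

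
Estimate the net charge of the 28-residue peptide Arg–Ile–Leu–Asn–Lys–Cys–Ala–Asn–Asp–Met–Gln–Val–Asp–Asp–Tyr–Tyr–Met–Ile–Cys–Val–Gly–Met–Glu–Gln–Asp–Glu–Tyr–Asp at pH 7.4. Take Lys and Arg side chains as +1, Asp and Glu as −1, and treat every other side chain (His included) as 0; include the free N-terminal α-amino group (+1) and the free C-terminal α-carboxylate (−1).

-5

Positive (K, R): Arg1, Lys5 → +2.
Negative (D, E): Asp9, Asp13, Asp14, Glu23, Asp25, Glu26, Asp28 → −7.
The N-terminus (+1) and C-terminus (−1) cancel.
Net charge = (+2) + (−7) = −5.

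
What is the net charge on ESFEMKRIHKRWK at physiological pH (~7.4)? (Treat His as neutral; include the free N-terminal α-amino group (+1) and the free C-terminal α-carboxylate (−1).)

Near pH 7.4, K and R contribute +1 each, D and E contribute −1 each, and every other side chain (His included, as stated) is uncharged.
Positive (K, R): K6, R7, K10, R11, K13 → +5.
Negative (D, E): E1, E4 → −2.
The N-terminus (+1) and C-terminus (−1) cancel.
Net charge = (+5) + (−2) = +3.

+3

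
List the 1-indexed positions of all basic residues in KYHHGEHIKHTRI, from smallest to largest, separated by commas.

1, 3, 4, 7, 9, 10, 12

K, R, and H are the three residues with basic side chains (ε-amine, guanidinium, and imidazole respectively).
Matching residues: K1, H3, H4, H7, K9, H10, R12.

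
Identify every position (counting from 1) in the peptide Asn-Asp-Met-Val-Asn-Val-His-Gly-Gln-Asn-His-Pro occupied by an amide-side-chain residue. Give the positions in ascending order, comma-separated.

Asparagine (N) and glutamine (Q) have uncharged amide side chains.
Matching residues: Asn1, Asn5, Gln9, Asn10.

1, 5, 9, 10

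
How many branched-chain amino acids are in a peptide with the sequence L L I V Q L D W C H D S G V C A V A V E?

8

The BCAAs are Val, Leu, and Ile — aliphatic side chains with a branch point.
Matching residues: L1, L2, I3, V4, L6, V14, V17, V19.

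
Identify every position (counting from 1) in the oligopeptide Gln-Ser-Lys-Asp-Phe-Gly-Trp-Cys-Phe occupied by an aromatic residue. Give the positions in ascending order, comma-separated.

5, 7, 9

Phenylalanine (F), tryptophan (W), and tyrosine (Y) have aromatic ring side chains.
Matching residues: Phe5, Trp7, Phe9.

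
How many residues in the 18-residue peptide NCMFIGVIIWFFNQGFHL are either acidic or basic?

1

Acidic: D, E. Basic: H, K, R.
Acidic residues here: none (0).
Basic residues here: H17 (1).
The two groups share no amino acid, so total = 0 + 1 = 1.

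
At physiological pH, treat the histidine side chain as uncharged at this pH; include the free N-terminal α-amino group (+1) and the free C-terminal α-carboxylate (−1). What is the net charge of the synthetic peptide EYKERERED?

-2

At pH ~7.4 the Lys and Arg side chains are protonated (+1), the Asp and Glu side chains are deprotonated (−1), and with His taken as neutral all other side chains carry no charge.
Positive (K, R): K3, R5, R7 → +3.
Negative (D, E): E1, E4, E6, E8, D9 → −5.
The N-terminus (+1) and C-terminus (−1) cancel.
Net charge = (+3) + (−5) = −2.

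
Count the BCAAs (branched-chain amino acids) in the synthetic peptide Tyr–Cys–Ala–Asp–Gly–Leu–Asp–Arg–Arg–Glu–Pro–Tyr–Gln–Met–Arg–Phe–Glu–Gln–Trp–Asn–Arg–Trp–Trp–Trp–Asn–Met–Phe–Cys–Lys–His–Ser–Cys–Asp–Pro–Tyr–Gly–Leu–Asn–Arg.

2

V, L, and I make up the branched-chain aliphatic group.
Matching residues: Leu6, Leu37.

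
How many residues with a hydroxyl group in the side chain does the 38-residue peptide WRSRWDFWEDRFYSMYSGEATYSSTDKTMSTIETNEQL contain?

14

S, T, and Y are the three residues with a side-chain hydroxyl.
Matching residues: S3, Y13, S14, Y16, S17, T21, Y22, S23, S24, T25, T28, S30, T31, T34.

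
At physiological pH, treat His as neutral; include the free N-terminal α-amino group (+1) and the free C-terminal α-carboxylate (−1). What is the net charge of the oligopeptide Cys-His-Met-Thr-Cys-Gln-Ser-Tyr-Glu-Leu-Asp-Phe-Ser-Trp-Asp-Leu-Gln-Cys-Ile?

The side chains ionized at physiological pH are Lys/Arg (+1) and Asp/Glu (−1); with His treated as neutral, nothing else contributes.
Positive (K, R): none → +0.
Negative (D, E): Glu9, Asp11, Asp15 → −3.
The N-terminus (+1) and C-terminus (−1) cancel.
Net charge = (+0) + (−3) = −3.

-3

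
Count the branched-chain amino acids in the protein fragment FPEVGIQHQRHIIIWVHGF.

6

The BCAAs are Val, Leu, and Ile — aliphatic side chains with a branch point.
Matching residues: V4, I6, I12, I13, I14, V16.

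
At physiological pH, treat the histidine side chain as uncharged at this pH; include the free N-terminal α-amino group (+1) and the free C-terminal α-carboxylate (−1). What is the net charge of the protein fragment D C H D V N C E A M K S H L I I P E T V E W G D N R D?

Near pH 7.4, K and R contribute +1 each, D and E contribute −1 each, and every other side chain (His included, as stated) is uncharged.
Positive (K, R): K11, R26 → +2.
Negative (D, E): D1, D4, E8, E18, E21, D24, D27 → −7.
The N-terminus (+1) and C-terminus (−1) cancel.
Net charge = (+2) + (−7) = −5.

-5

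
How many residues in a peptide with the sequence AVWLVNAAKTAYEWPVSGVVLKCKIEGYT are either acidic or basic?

Acidic: D, E. Basic: H, K, R.
Acidic residues here: E13, E26 (2).
Basic residues here: K9, K22, K24 (3).
The two groups share no amino acid, so total = 2 + 3 = 5.

5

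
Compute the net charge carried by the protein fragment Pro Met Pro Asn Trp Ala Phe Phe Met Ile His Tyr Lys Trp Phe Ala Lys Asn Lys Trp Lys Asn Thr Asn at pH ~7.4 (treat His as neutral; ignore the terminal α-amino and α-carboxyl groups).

+4

At pH ~7.4 the Lys and Arg side chains are protonated (+1), the Asp and Glu side chains are deprotonated (−1), and with His taken as neutral all other side chains carry no charge.
Positive (K, R): Lys13, Lys17, Lys19, Lys21 → +4.
Negative (D, E): none → −0.
Net charge = (+4) + (−0) = +4.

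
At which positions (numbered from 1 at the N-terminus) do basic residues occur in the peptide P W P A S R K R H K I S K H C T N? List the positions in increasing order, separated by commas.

K, R, and H are the three residues with basic side chains (ε-amine, guanidinium, and imidazole respectively).
Matching residues: R6, K7, R8, H9, K10, K13, H14.

6, 7, 8, 9, 10, 13, 14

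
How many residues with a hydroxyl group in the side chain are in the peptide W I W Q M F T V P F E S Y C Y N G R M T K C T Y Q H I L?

7

S, T, and Y are the three residues with a side-chain hydroxyl.
Matching residues: T7, S12, Y13, Y15, T20, T23, Y24.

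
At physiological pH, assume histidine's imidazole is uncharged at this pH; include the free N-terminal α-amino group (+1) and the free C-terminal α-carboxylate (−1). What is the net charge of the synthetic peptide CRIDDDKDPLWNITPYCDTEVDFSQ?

At pH ~7.4 the Lys and Arg side chains are protonated (+1), the Asp and Glu side chains are deprotonated (−1), and with His taken as neutral all other side chains carry no charge.
Positive (K, R): R2, K7 → +2.
Negative (D, E): D4, D5, D6, D8, D18, E20, D22 → −7.
The N-terminus (+1) and C-terminus (−1) cancel.
Net charge = (+2) + (−7) = −5.

-5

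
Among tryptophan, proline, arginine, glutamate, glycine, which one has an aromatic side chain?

tryptophan

The aromatic amino acids are Phe (F, benzyl), Trp (W, indole), and Tyr (Y, phenol).
Of the listed options, only tryptophan belongs to this group.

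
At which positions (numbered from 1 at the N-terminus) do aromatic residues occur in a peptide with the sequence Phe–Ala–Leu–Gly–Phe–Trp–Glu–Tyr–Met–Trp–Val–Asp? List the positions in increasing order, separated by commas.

1, 5, 6, 8, 10

The aromatic amino acids are Phe (F, benzyl), Trp (W, indole), and Tyr (Y, phenol).
Matching residues: Phe1, Phe5, Trp6, Tyr8, Trp10.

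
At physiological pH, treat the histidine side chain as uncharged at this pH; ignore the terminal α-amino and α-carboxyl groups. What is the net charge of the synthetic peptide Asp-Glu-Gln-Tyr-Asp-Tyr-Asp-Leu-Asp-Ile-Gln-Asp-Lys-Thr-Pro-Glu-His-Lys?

At pH ~7.4 the Lys and Arg side chains are protonated (+1), the Asp and Glu side chains are deprotonated (−1), and with His taken as neutral all other side chains carry no charge.
Positive (K, R): Lys13, Lys18 → +2.
Negative (D, E): Asp1, Glu2, Asp5, Asp7, Asp9, Asp12, Glu16 → −7.
Net charge = (+2) + (−7) = −5.

-5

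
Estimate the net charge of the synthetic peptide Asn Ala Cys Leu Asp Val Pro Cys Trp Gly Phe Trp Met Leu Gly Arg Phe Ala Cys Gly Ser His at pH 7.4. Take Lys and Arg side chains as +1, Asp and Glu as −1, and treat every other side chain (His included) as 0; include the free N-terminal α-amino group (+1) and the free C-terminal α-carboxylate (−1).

Positive (K, R): Arg16 → +1.
Negative (D, E): Asp5 → −1.
The N-terminus (+1) and C-terminus (−1) cancel.
Net charge = (+1) + (−1) = 0.

0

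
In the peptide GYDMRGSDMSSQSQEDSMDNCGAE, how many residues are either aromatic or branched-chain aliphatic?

1

Aromatic: F, W, Y. Branched-chain aliphatic: I, L, V.
Aromatic residues here: Y2 (1).
Branched-chain aliphatic residues here: none (0).
The two groups share no amino acid, so total = 1 + 0 = 1.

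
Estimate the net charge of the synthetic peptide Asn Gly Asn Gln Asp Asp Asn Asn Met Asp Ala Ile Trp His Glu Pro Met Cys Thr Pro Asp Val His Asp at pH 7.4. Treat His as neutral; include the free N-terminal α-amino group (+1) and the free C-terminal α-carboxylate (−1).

-6

At pH ~7.4 the Lys and Arg side chains are protonated (+1), the Asp and Glu side chains are deprotonated (−1), and with His taken as neutral all other side chains carry no charge.
Positive (K, R): none → +0.
Negative (D, E): Asp5, Asp6, Asp10, Glu15, Asp21, Asp24 → −6.
The N-terminus (+1) and C-terminus (−1) cancel.
Net charge = (+0) + (−6) = −6.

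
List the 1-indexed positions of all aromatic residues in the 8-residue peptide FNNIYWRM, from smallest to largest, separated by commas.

The aromatic amino acids are Phe (F, benzyl), Trp (W, indole), and Tyr (Y, phenol).
Matching residues: F1, Y5, W6.

1, 5, 6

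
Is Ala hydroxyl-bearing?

No

Serine (S), threonine (T), and tyrosine (Y) each carry a hydroxyl group on the side chain.
Alanine is not in this group.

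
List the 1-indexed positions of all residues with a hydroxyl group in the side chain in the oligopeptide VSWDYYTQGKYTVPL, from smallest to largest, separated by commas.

2, 5, 6, 7, 11, 12

Serine (S), threonine (T), and tyrosine (Y) each carry a hydroxyl group on the side chain.
Matching residues: S2, Y5, Y6, T7, Y11, T12.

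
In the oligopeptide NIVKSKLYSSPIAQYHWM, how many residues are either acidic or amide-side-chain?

2

Acidic: D, E. Amide-side-chain: N, Q.
Acidic residues here: none (0).
Amide-side-chain residues here: N1, Q14 (2).
The two groups share no amino acid, so total = 0 + 2 = 2.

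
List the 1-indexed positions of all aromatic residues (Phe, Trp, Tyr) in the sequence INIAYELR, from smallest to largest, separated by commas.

Matching residues: Y5.

5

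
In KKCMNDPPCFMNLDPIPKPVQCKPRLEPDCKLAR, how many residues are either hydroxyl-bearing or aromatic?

Hydroxyl-bearing: S, T, Y. Aromatic: F, W, Y.
Hydroxyl-bearing residues here: none (0).
Aromatic residues here: F10 (1).
(Y belongs to both groups, but none appear in this sequence.) Total = 0 + 1 = 1.

1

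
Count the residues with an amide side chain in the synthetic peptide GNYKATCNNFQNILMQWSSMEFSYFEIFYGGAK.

6

Only N (asparagine) and Q (glutamine) carry a side-chain carboxamide.
Matching residues: N2, N8, N9, Q11, N12, Q16.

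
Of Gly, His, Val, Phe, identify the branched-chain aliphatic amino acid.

V, L, and I make up the branched-chain aliphatic group.
Of the listed options, only Val belongs to this group.

Val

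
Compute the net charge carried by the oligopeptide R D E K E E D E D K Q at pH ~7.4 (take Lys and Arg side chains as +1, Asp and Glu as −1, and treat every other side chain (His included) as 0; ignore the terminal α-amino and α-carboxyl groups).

Positive (K, R): R1, K4, K10 → +3.
Negative (D, E): D2, E3, E5, E6, D7, E8, D9 → −7.
Net charge = (+3) + (−7) = −4.

-4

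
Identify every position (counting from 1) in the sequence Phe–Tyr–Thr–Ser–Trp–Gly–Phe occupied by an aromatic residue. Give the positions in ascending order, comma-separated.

The aromatic amino acids are Phe (F, benzyl), Trp (W, indole), and Tyr (Y, phenol).
Matching residues: Phe1, Tyr2, Trp5, Phe7.

1, 2, 5, 7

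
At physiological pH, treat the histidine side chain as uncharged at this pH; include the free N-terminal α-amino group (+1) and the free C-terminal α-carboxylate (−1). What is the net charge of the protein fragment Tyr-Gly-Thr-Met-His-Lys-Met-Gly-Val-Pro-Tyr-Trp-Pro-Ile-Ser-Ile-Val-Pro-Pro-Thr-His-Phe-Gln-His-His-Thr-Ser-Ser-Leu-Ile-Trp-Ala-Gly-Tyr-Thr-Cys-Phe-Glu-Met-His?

0

The side chains ionized at physiological pH are Lys/Arg (+1) and Asp/Glu (−1); with His treated as neutral, nothing else contributes.
Positive (K, R): Lys6 → +1.
Negative (D, E): Glu38 → −1.
The N-terminus (+1) and C-terminus (−1) cancel.
Net charge = (+1) + (−1) = 0.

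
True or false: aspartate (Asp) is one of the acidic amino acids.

The acidic residues are Asp (D) and Glu (E), whose side chains end in a carboxylate group.
Aspartate is in this group.

True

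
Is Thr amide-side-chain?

Only N (asparagine) and Q (glutamine) carry a side-chain carboxamide.
Threonine is not in this group.

No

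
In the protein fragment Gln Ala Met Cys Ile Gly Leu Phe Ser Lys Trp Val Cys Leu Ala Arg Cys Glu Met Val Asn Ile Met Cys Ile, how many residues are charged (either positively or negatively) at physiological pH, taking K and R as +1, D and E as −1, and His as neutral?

3

Charged side chains at pH ~7.4: K, R (positive); D, E (negative).
Matching residues: Lys10, Arg16, Glu18.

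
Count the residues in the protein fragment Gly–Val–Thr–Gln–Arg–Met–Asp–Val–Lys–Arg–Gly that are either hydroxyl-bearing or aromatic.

Hydroxyl-bearing: S, T, Y. Aromatic: F, W, Y.
Hydroxyl-bearing residues here: Thr3 (1).
Aromatic residues here: none (0).
(Y belongs to both groups, but none appear in this sequence.) Total = 1 + 0 = 1.

1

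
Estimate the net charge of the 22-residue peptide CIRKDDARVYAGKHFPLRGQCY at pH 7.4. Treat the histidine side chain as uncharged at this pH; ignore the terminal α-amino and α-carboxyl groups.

Near pH 7.4, K and R contribute +1 each, D and E contribute −1 each, and every other side chain (His included, as stated) is uncharged.
Positive (K, R): R3, K4, R8, K13, R18 → +5.
Negative (D, E): D5, D6 → −2.
Net charge = (+5) + (−2) = +3.

+3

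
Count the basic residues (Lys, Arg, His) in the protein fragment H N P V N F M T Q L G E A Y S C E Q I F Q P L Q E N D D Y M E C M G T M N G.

1

Matching residues: H1.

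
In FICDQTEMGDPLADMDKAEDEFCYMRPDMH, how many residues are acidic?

The acidic residues are Asp (D) and Glu (E), whose side chains end in a carboxylate group.
Matching residues: D4, E7, D10, D14, D16, E19, D20, E21, D28.

9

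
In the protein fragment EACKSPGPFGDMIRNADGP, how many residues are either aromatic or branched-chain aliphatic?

2

Aromatic: F, W, Y. Branched-chain aliphatic: I, L, V.
Aromatic residues here: F9 (1).
Branched-chain aliphatic residues here: I13 (1).
The two groups share no amino acid, so total = 1 + 1 = 2.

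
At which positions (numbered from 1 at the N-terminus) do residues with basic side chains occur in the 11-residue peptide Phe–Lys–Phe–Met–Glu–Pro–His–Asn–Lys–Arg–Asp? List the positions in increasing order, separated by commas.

K, R, and H are the three residues with basic side chains (ε-amine, guanidinium, and imidazole respectively).
Matching residues: Lys2, His7, Lys9, Arg10.

2, 7, 9, 10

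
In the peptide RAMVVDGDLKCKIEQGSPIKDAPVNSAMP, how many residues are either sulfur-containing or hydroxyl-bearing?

Sulfur-containing: C, M. Hydroxyl-bearing: S, T, Y.
Sulfur-containing residues here: M3, C11, M28 (3).
Hydroxyl-bearing residues here: S17, S26 (2).
The two groups share no amino acid, so total = 3 + 2 = 5.

5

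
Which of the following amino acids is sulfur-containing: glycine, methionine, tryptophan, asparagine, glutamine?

Only Cys (C) and Met (M) have a sulfur atom in the side chain.
Of the listed options, only methionine belongs to this group.

methionine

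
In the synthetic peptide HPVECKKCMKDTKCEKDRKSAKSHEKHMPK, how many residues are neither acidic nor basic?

Acidic: D, E. Basic: K, R, H. All other residues are neither.
Matching residues: P2, V3, C5, C8, M9, T12, C14, S20, A21, S23, M28, P29.

12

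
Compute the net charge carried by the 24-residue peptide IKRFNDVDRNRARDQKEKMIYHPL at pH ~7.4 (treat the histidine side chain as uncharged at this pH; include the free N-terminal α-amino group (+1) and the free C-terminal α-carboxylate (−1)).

+3

The side chains ionized at physiological pH are Lys/Arg (+1) and Asp/Glu (−1); with His treated as neutral, nothing else contributes.
Positive (K, R): K2, R3, R9, R11, R13, K16, K18 → +7.
Negative (D, E): D6, D8, D14, E17 → −4.
The N-terminus (+1) and C-terminus (−1) cancel.
Net charge = (+7) + (−4) = +3.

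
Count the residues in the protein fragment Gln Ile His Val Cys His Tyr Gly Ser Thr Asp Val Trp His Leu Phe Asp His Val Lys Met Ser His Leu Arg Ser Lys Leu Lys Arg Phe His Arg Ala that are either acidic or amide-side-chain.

3

Acidic: D, E. Amide-side-chain: N, Q.
Acidic residues here: Asp11, Asp17 (2).
Amide-side-chain residues here: Gln1 (1).
The two groups share no amino acid, so total = 2 + 1 = 3.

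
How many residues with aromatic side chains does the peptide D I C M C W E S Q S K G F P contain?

Phenylalanine (F), tryptophan (W), and tyrosine (Y) have aromatic ring side chains.
Matching residues: W6, F13.

2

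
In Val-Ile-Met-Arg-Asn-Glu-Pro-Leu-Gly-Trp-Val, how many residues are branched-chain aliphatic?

Valine (V), leucine (L), and isoleucine (I) are the branched-chain amino acids.
Matching residues: Val1, Ile2, Leu8, Val11.

4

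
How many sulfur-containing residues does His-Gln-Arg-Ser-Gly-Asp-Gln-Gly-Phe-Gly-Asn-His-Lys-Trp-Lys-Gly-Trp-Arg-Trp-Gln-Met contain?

1

Only Cys (C) and Met (M) have a sulfur atom in the side chain.
Matching residues: Met21.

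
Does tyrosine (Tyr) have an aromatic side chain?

Phenylalanine (F), tryptophan (W), and tyrosine (Y) have aromatic ring side chains.
Tyrosine is in this group.

Yes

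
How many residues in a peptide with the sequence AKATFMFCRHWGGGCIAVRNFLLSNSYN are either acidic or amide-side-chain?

Acidic: D, E. Amide-side-chain: N, Q.
Acidic residues here: none (0).
Amide-side-chain residues here: N20, N25, N28 (3).
The two groups share no amino acid, so total = 0 + 3 = 3.

3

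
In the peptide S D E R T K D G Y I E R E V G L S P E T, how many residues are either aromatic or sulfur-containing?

1

Aromatic: F, W, Y. Sulfur-containing: C, M.
Aromatic residues here: Y9 (1).
Sulfur-containing residues here: none (0).
The two groups share no amino acid, so total = 1 + 0 = 1.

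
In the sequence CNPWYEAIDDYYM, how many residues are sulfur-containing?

2

Only Cys (C) and Met (M) have a sulfur atom in the side chain.
Matching residues: C1, M13.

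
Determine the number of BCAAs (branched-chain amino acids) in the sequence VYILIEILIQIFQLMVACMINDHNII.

13

Valine (V), leucine (L), and isoleucine (I) are the branched-chain amino acids.
Matching residues: V1, I3, L4, I5, I7, L8, I9, I11, L14, V16, I20, I25, I26.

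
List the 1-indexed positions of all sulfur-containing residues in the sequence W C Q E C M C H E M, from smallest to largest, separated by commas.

The sulfur-bearing residues are cysteine (–SH) and methionine (–S–CH₃).
Matching residues: C2, C5, M6, C7, M10.

2, 5, 6, 7, 10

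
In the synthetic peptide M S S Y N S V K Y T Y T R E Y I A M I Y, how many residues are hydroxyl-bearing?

The –OH-bearing residues are Ser, Thr (aliphatic alcohols), and Tyr (phenol).
Matching residues: S2, S3, Y4, S6, Y9, T10, Y11, T12, Y15, Y20.

10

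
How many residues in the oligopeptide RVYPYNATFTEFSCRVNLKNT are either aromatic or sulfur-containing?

5

Aromatic: F, W, Y. Sulfur-containing: C, M.
Aromatic residues here: Y3, Y5, F9, F12 (4).
Sulfur-containing residues here: C14 (1).
The two groups share no amino acid, so total = 4 + 1 = 5.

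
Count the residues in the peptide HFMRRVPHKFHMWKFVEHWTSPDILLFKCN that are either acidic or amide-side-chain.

3

Acidic: D, E. Amide-side-chain: N, Q.
Acidic residues here: E17, D23 (2).
Amide-side-chain residues here: N30 (1).
The two groups share no amino acid, so total = 2 + 1 = 3.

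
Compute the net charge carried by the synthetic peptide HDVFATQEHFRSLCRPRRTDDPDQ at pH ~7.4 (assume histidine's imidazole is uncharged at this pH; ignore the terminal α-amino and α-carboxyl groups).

-1

The side chains ionized at physiological pH are Lys/Arg (+1) and Asp/Glu (−1); with His treated as neutral, nothing else contributes.
Positive (K, R): R11, R15, R17, R18 → +4.
Negative (D, E): D2, E8, D20, D21, D23 → −5.
Net charge = (+4) + (−5) = −1.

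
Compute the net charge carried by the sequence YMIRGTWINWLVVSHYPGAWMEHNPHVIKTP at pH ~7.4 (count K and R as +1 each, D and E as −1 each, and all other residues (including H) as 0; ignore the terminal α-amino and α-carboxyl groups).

+1

Positive (K, R): R4, K29 → +2.
Negative (D, E): E22 → −1.
Net charge = (+2) + (−1) = +1.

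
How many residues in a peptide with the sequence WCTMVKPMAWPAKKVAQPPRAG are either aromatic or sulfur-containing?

Aromatic: F, W, Y. Sulfur-containing: C, M.
Aromatic residues here: W1, W10 (2).
Sulfur-containing residues here: C2, M4, M8 (3).
The two groups share no amino acid, so total = 2 + 3 = 5.

5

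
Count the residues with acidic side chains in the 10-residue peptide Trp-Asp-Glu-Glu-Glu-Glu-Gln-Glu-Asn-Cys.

6

Aspartate (D) and glutamate (E) have carboxylic-acid side chains and are the acidic amino acids.
Matching residues: Asp2, Glu3, Glu4, Glu5, Glu6, Glu8.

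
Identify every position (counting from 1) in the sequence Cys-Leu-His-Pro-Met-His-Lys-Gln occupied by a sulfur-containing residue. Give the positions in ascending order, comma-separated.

1, 5

Only Cys (C) and Met (M) have a sulfur atom in the side chain.
Matching residues: Cys1, Met5.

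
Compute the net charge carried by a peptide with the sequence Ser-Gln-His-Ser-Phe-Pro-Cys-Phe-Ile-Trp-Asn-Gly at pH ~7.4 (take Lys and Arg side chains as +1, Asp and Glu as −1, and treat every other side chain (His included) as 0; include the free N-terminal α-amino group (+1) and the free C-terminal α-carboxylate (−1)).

Positive (K, R): none → +0.
Negative (D, E): none → −0.
The N-terminus (+1) and C-terminus (−1) cancel.
Net charge = (+0) + (−0) = 0.

0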